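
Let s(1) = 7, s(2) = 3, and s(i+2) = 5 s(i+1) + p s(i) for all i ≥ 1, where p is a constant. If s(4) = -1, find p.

-2

s(3) = 15 + 7p
s(4) = 75 + 38p
So 75 + 38p = -1, giving p = -2.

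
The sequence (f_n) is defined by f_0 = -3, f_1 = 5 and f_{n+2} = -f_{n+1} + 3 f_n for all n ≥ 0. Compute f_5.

158

f_2 = -5 + 3·(-3) = -14
f_3 = -(-14) + 3·5 = 29
f_4 = -29 + 3·(-14) = -71
f_5 = -(-71) + 3·29 = 158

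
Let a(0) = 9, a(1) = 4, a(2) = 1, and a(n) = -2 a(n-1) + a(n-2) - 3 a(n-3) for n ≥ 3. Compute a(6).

326

a(3) = -2*1 + 4 - 3*9 = -25
a(4) = -2*(-25) + 1 - 3*4 = 39
a(5) = -2*39 + (-25) - 3*1 = -106
a(6) = -2*(-106) + 39 - 3*(-25) = 326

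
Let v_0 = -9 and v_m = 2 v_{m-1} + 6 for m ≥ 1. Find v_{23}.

-25165830

The fixed point is 6/(1 - 2) = -6, so v_m + 6 = 2(v_{m-1} + 6).
Hence v_m = -3·2^m - 6.
v_{23} = -3·2^{23} - 6 = -3·8388608 - 6 = -25165830.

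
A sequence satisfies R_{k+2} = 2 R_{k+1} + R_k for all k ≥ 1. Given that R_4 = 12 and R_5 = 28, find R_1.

Rearranging, R_{k-2} = R_k - 2 R_{k-1}.
R_3 = 28 - 2·12 = 4
R_2 = 12 - 2·4 = 4
R_1 = 4 - 2·4 = -4

-4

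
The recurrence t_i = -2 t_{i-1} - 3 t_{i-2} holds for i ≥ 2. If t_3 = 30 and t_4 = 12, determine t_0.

Rearranging, t_{i-2} = (t_i + 2 t_{i-1}) / -3.
t_2 = (12 + 2·30) / -3 = 72/-3 = -24
t_1 = (30 + 2·(-24)) / -3 = -18/-3 = 6
t_0 = (-24 + 2·6) / -3 = -12/-3 = 4

4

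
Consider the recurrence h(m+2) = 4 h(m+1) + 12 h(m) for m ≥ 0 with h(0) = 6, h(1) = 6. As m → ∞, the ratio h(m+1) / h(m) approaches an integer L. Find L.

The characteristic equation is r^2 - 4r - 12 = 0, which factors as (r - 6)(r + 2) = 0.
So the roots are 6 and -2. Since |6| > |-2| and the coefficient of 6^m is non-zero, the ratio tends to 6.

6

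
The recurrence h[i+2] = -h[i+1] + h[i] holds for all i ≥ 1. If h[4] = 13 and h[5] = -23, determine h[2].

3

Rearranging, h[i-2] = h[i] + h[i-1].
h[3] = -23 + 13 = -10
h[2] = 13 + (-10) = 3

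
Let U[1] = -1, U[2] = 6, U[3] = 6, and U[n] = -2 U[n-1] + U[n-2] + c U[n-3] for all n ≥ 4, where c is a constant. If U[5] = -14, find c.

U[4] = -6 - c
U[5] = 18 + 8c
So 18 + 8c = -14, giving c = -4.

-4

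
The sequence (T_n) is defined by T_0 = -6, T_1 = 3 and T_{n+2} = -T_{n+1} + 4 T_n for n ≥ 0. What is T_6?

T_2 = -3 + 4·(-6) = -27
T_3 = -(-27) + 4·3 = 39
T_4 = -39 + 4·(-27) = -147
T_5 = -(-147) + 4·39 = 303
T_6 = -303 + 4·(-147) = -891

-891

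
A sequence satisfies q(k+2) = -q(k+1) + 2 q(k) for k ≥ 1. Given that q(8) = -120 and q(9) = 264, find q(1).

Rearranging, q(k-2) = (q(k) + q(k-1)) / 2.
q(7) = (264 + (-120)) / 2 = 144/2 = 72
q(6) = (-120 + 72) / 2 = -48/2 = -24
q(5) = (72 + (-24)) / 2 = 48/2 = 24
q(4) = (-24 + 24) / 2 = 0/2 = 0
q(3) = (24 + 0) / 2 = 24/2 = 12
q(2) = (0 + 12) / 2 = 12/2 = 6
q(1) = (12 + 6) / 2 = 18/2 = 9

9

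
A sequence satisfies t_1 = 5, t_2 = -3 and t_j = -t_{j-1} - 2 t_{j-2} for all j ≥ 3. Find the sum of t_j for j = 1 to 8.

36

t_3 = -(-3) - 2*5 = -7
t_4 = -(-7) - 2*(-3) = 13
t_5 = -13 - 2*(-7) = 1
t_6 = -1 - 2*13 = -27
t_7 = -(-27) - 2*1 = 25
t_8 = -25 - 2*(-27) = 29
Sum = 5 + (-3) + (-7) + 13 + 1 + (-27) + 25 + 29 = 36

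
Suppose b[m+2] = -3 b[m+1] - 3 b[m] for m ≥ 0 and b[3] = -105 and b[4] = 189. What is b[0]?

Rearranging, b[m-2] = (b[m] + 3 b[m-1]) / -3.
b[2] = (189 + 3(-105)) / -3 = -126/-3 = 42
b[1] = (-105 + 3(42)) / -3 = 21/-3 = -7
b[0] = (42 + 3(-7)) / -3 = 21/-3 = -7

-7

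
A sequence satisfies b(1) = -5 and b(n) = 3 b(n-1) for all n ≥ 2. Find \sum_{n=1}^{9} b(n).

-49205

b(2) = 3·(-5) = -15
b(3) = 3·(-15) = -45
b(4) = 3·(-45) = -135
b(5) = 3·(-135) = -405
b(6) = 3·(-405) = -1215
b(7) = 3·(-1215) = -3645
b(8) = 3·(-3645) = -10935
b(9) = 3·(-10935) = -32805
Sum = (-5) + (-15) + (-45) + (-135) + (-405) + (-1215) + (-3645) + (-10935) + (-32805) = -49205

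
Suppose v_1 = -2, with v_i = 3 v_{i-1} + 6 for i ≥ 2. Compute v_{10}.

19680

v_2 = 3(-2) + 6 = 0
v_3 = 3(0) + 6 = 6
v_4 = 3(6) + 6 = 24
v_5 = 3(24) + 6 = 78
v_6 = 3(78) + 6 = 240
v_7 = 3(240) + 6 = 726
v_8 = 3(726) + 6 = 2184
v_9 = 3(2184) + 6 = 6558
v_{10} = 3(6558) + 6 = 19680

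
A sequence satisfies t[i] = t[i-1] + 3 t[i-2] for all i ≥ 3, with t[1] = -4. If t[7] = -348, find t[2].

Let t[2] = z.
t[3] = -12 + z
t[4] = -12 + 4z
t[5] = -48 + 7z
t[6] = -84 + 19z
t[7] = -228 + 40z
So -228 + 40z = -348, giving z = -3.

-3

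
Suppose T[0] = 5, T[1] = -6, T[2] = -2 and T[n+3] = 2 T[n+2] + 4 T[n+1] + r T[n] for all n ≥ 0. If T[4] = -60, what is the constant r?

1

T[3] = -28 + 5r
T[4] = -64 + 4r
So -64 + 4r = -60, giving r = 1.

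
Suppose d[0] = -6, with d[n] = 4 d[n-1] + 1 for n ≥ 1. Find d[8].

d[1] = 4(-6) + 1 = -23
d[2] = 4(-23) + 1 = -91
d[3] = 4(-91) + 1 = -363
d[4] = 4(-363) + 1 = -1451
d[5] = 4(-1451) + 1 = -5803
d[6] = 4(-5803) + 1 = -23211
d[7] = 4(-23211) + 1 = -92843
d[8] = 4(-92843) + 1 = -371371

-371371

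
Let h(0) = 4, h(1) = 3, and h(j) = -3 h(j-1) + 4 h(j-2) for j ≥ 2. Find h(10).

209719

h(2) = -3(3) + 4(4) = 7
h(3) = -3(7) + 4(3) = -9
h(4) = -3(-9) + 4(7) = 55
h(5) = -3(55) + 4(-9) = -201
h(6) = -3(-201) + 4(55) = 823
h(7) = -3(823) + 4(-201) = -3273
h(8) = -3(-3273) + 4(823) = 13111
h(9) = -3(13111) + 4(-3273) = -52425
h(10) = -3(-52425) + 4(13111) = 209719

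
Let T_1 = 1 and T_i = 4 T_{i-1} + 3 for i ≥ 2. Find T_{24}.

140737488355327

The fixed point is 3/(1 - 4) = -1, so T_i + 1 = 4(T_{i-1} + 1).
Hence T_i = 2·4^{i-1} - 1.
T_{24} = 2·4^{23} - 1 = 2·70368744177664 - 1 = 140737488355327.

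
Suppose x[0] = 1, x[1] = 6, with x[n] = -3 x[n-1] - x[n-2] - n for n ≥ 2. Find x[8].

-6771

x[2] = -3·6 - 1 - 2 = -21
x[3] = -3·(-21) - 6 - 3 = 54
x[4] = -3·54 - (-21) - 4 = -145
x[5] = -3·(-145) - 54 - 5 = 376
x[6] = -3·376 - (-145) - 6 = -989
x[7] = -3·(-989) - 376 - 7 = 2584
x[8] = -3·2584 - (-989) - 8 = -6771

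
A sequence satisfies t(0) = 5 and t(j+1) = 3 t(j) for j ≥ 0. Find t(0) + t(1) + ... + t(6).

5465

t(1) = 3·5 = 15
t(2) = 3·15 = 45
t(3) = 3·45 = 135
t(4) = 3·135 = 405
t(5) = 3·405 = 1215
t(6) = 3·1215 = 3645
Sum = 5 + 15 + 45 + 135 + 405 + 1215 + 3645 = 5465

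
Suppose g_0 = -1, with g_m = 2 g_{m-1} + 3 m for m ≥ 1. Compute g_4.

g_1 = 2*(-1) + 3 = 1
g_2 = 2*1 + 6 = 8
g_3 = 2*8 + 9 = 25
g_4 = 2*25 + 12 = 62

62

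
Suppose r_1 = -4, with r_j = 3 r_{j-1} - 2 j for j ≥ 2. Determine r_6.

-1572

r_2 = 3*(-4) - 4 = -16
r_3 = 3*(-16) - 6 = -54
r_4 = 3*(-54) - 8 = -170
r_5 = 3*(-170) - 10 = -520
r_6 = 3*(-520) - 12 = -1572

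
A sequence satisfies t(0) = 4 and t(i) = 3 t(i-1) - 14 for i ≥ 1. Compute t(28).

-68630377364876

The fixed point is -14/(1 - 3) = 7, so t(i) - 7 = 3(t(i-1) - 7).
Hence t(i) = -3·3^i + 7.
t(28) = -3·3^{28} + 7 = -3·22876792454961 + 7 = -68630377364876.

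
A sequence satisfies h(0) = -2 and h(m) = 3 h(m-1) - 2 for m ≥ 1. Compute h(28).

-68630377364882

The fixed point is -2/(1 - 3) = 1, so h(m) - 1 = 3(h(m-1) - 1).
Hence h(m) = -3·3^m + 1.
h(28) = -3·3^{28} + 1 = -3·22876792454961 + 1 = -68630377364882.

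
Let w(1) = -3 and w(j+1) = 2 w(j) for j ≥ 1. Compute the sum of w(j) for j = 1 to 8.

w(2) = 2*(-3) = -6
w(3) = 2*(-6) = -12
w(4) = 2*(-12) = -24
w(5) = 2*(-24) = -48
w(6) = 2*(-48) = -96
w(7) = 2*(-96) = -192
w(8) = 2*(-192) = -384
Sum = (-3) + (-6) + (-12) + (-24) + (-48) + (-96) + (-192) + (-384) = -765

-765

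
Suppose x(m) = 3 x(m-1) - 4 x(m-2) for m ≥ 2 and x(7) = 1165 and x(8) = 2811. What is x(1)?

5

Rearranging, x(m-2) = (x(m) - 3 x(m-1)) / -4.
x(6) = (2811 - 3·1165) / -4 = -684/-4 = 171
x(5) = (1165 - 3·171) / -4 = 652/-4 = -163
x(4) = (171 - 3·(-163)) / -4 = 660/-4 = -165
x(3) = (-163 - 3·(-165)) / -4 = 332/-4 = -83
x(2) = (-165 - 3·(-83)) / -4 = 84/-4 = -21
x(1) = (-83 - 3·(-21)) / -4 = -20/-4 = 5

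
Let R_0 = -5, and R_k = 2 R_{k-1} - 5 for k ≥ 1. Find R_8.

R_1 = 2*(-5) - 5 = -15
R_2 = 2*(-15) - 5 = -35
R_3 = 2*(-35) - 5 = -75
R_4 = 2*(-75) - 5 = -155
R_5 = 2*(-155) - 5 = -315
R_6 = 2*(-315) - 5 = -635
R_7 = 2*(-635) - 5 = -1275
R_8 = 2*(-1275) - 5 = -2555

-2555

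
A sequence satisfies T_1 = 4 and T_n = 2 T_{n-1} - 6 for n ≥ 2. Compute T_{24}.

The fixed point is -6/(1 - 2) = 6, so T_n - 6 = 2(T_{n-1} - 6).
Hence T_n = -2·2^{n-1} + 6.
T_{24} = -2·2^{23} + 6 = -2·8388608 + 6 = -16777210.

-16777210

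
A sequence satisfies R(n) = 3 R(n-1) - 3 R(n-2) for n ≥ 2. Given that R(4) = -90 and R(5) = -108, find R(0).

Rearranging, R(n-2) = (R(n) - 3 R(n-1)) / -3.
R(3) = (-108 - 3(-90)) / -3 = 162/-3 = -54
R(2) = (-90 - 3(-54)) / -3 = 72/-3 = -24
R(1) = (-54 - 3(-24)) / -3 = 18/-3 = -6
R(0) = (-24 - 3(-6)) / -3 = -6/-3 = 2

2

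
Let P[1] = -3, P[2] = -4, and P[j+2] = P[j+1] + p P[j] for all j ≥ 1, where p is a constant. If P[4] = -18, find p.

P[3] = -4 - 3p
P[4] = -4 - 7p
So -4 - 7p = -18, giving p = 2.

2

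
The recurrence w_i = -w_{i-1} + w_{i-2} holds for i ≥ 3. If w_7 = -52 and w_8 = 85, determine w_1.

4

Rearranging, w_{i-2} = w_i + w_{i-1}.
w_6 = 85 + (-52) = 33
w_5 = -52 + 33 = -19
w_4 = 33 + (-19) = 14
w_3 = -19 + 14 = -5
w_2 = 14 + (-5) = 9
w_1 = -5 + 9 = 4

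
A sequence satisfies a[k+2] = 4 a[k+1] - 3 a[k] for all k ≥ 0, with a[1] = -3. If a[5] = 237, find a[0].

-5

Let a[0] = x.
a[2] = -12 - 3x
a[3] = -39 - 12x
a[4] = -120 - 39x
a[5] = -363 - 120x
So -363 - 120x = 237, giving x = -5.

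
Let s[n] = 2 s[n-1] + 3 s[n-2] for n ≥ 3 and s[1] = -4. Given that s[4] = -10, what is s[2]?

2

Let s[2] = y.
s[3] = -12 + 2y
s[4] = -24 + 7y
So -24 + 7y = -10, giving y = 2.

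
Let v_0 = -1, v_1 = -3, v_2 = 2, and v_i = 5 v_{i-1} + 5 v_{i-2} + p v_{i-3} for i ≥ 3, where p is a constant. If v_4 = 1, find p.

v_3 = -5 - p
v_4 = -15 - 8p
So -15 - 8p = 1, giving p = -2.

-2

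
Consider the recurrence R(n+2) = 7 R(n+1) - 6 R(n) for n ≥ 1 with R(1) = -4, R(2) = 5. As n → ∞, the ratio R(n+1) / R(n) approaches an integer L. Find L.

The characteristic equation is r^2 - 7r + 6 = 0, which factors as (r - 6)(r - 1) = 0.
So the roots are 6 and 1. Since |6| > |1| and the coefficient of 6^n is non-zero, the ratio tends to 6.

6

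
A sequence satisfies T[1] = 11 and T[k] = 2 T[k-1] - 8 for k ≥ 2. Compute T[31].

3221225480

The fixed point is -8/(1 - 2) = 8, so T[k] - 8 = 2(T[k-1] - 8).
Hence T[k] = 3·2^{k-1} + 8.
T[31] = 3·2^{30} + 8 = 3·1073741824 + 8 = 3221225480.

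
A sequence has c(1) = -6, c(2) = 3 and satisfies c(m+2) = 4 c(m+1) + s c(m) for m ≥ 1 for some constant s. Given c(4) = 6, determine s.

2

c(3) = 12 - 6s
c(4) = 48 - 21s
So 48 - 21s = 6, giving s = 2.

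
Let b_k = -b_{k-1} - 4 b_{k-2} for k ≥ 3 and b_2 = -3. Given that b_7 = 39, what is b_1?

Let b_1 = x.
b_3 = 3 - 4x
b_4 = 9 + 4x
b_5 = -21 + 12x
b_6 = -15 - 28x
b_7 = 99 - 20x
So 99 - 20x = 39, giving x = 3.

3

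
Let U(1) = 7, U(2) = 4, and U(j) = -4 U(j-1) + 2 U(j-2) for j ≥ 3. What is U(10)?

U(3) = -4·4 + 2·7 = -2
U(4) = -4·(-2) + 2·4 = 16
U(5) = -4·16 + 2·(-2) = -68
U(6) = -4·(-68) + 2·16 = 304
U(7) = -4·304 + 2·(-68) = -1352
U(8) = -4·(-1352) + 2·304 = 6016
U(9) = -4·6016 + 2·(-1352) = -26768
U(10) = -4·(-26768) + 2·6016 = 119104

119104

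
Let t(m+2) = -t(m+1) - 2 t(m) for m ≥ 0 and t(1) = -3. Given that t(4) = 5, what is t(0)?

7

Let t(0) = x.
t(2) = 3 - 2x
t(3) = 3 + 2x
t(4) = -9 + 2x
So -9 + 2x = 5, giving x = 7.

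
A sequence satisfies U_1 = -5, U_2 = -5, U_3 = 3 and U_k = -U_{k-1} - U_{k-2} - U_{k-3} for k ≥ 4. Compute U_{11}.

3

U_4 = -3 - (-5) - (-5) = 7
U_5 = -7 - 3 - (-5) = -5
U_6 = -(-5) - 7 - 3 = -5
U_7 = -(-5) - (-5) - 7 = 3
U_8 = -3 - (-5) - (-5) = 7
U_9 = -7 - 3 - (-5) = -5
U_{10} = -(-5) - 7 - 3 = -5
U_{11} = -(-5) - (-5) - 7 = 3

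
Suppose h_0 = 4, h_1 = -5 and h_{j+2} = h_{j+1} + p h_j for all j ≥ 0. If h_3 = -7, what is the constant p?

h_2 = -5 + 4p
h_3 = -5 - p
So -5 - p = -7, giving p = 2.

2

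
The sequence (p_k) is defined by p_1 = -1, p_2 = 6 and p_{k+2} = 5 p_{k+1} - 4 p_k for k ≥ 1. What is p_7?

9554

p_3 = 5*6 - 4*(-1) = 34
p_4 = 5*34 - 4*6 = 146
p_5 = 5*146 - 4*34 = 594
p_6 = 5*594 - 4*146 = 2386
p_7 = 5*2386 - 4*594 = 9554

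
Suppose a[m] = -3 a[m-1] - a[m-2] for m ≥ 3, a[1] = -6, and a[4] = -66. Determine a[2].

Let a[2] = y.
a[3] = 6 - 3y
a[4] = -18 + 8y
So -18 + 8y = -66, giving y = -6.

-6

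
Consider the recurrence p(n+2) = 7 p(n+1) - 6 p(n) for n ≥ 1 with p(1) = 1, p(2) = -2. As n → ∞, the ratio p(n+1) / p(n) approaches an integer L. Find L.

6

The characteristic equation is r^2 - 7r + 6 = 0, which factors as (r - 6)(r - 1) = 0.
So the roots are 6 and 1. Since |6| > |1| and the coefficient of 6^n is non-zero, the ratio tends to 6.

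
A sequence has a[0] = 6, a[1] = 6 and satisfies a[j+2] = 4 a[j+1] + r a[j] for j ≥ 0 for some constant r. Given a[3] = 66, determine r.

-1

a[2] = 24 + 6r
a[3] = 96 + 30r
So 96 + 30r = 66, giving r = -1.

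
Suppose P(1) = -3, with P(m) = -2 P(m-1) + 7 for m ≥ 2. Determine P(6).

P(2) = -2*(-3) + 7 = 13
P(3) = -2*13 + 7 = -19
P(4) = -2*(-19) + 7 = 45
P(5) = -2*45 + 7 = -83
P(6) = -2*(-83) + 7 = 173

173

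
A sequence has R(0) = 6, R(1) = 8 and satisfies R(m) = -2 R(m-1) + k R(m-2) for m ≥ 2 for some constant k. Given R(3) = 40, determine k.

R(2) = -16 + 6k
R(3) = 32 - 4k
So 32 - 4k = 40, giving k = -2.

-2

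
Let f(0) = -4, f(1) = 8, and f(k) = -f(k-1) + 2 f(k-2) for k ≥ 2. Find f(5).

f(2) = -8 + 2(-4) = -16
f(3) = -(-16) + 2(8) = 32
f(4) = -32 + 2(-16) = -64
f(5) = -(-64) + 2(32) = 128

128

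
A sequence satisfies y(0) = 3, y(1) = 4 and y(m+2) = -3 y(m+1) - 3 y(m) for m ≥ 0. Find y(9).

-1377

y(2) = -3*4 - 3*3 = -21
y(3) = -3*(-21) - 3*4 = 51
y(4) = -3*51 - 3*(-21) = -90
y(5) = -3*(-90) - 3*51 = 117
y(6) = -3*117 - 3*(-90) = -81
y(7) = -3*(-81) - 3*117 = -108
y(8) = -3*(-108) - 3*(-81) = 567
y(9) = -3*567 - 3*(-108) = -1377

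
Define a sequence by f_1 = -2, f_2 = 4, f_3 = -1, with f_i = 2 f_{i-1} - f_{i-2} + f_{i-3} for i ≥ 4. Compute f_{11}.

f_4 = 2*(-1) - 4 + (-2) = -8
f_5 = 2*(-8) - (-1) + 4 = -11
f_6 = 2*(-11) - (-8) + (-1) = -15
f_7 = 2*(-15) - (-11) + (-8) = -27
f_8 = 2*(-27) - (-15) + (-11) = -50
f_9 = 2*(-50) - (-27) + (-15) = -88
f_{10} = 2*(-88) - (-50) + (-27) = -153
f_{11} = 2*(-153) - (-88) + (-50) = -268

-268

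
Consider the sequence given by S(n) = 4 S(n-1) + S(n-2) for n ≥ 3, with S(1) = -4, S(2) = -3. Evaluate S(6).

-1203

S(3) = 4·(-3) + (-4) = -16
S(4) = 4·(-16) + (-3) = -67
S(5) = 4·(-67) + (-16) = -284
S(6) = 4·(-284) + (-67) = -1203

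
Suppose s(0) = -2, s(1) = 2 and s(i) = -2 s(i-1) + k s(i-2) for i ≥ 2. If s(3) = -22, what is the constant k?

s(2) = -4 - 2k
s(3) = 8 + 6k
So 8 + 6k = -22, giving k = -5.

-5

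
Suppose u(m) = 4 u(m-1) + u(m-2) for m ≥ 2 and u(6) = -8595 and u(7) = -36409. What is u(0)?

-7

Rearranging, u(m-2) = u(m) - 4 u(m-1).
u(5) = -36409 - 4*(-8595) = -2029
u(4) = -8595 - 4*(-2029) = -479
u(3) = -2029 - 4*(-479) = -113
u(2) = -479 - 4*(-113) = -27
u(1) = -113 - 4*(-27) = -5
u(0) = -27 - 4*(-5) = -7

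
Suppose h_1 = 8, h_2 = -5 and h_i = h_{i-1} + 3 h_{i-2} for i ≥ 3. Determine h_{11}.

h_3 = (-5) + 3(8) = 19
h_4 = 19 + 3(-5) = 4
h_5 = 4 + 3(19) = 61
h_6 = 61 + 3(4) = 73
h_7 = 73 + 3(61) = 256
h_8 = 256 + 3(73) = 475
h_9 = 475 + 3(256) = 1243
h_{10} = 1243 + 3(475) = 2668
h_{11} = 2668 + 3(1243) = 6397

6397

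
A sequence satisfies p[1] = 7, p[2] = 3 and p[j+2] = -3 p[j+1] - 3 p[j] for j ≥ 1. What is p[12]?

p[3] = -3·3 - 3·7 = -30
p[4] = -3·(-30) - 3·3 = 81
p[5] = -3·81 - 3·(-30) = -153
p[6] = -3·(-153) - 3·81 = 216
p[7] = -3·216 - 3·(-153) = -189
p[8] = -3·(-189) - 3·216 = -81
p[9] = -3·(-81) - 3·(-189) = 810
p[10] = -3·810 - 3·(-81) = -2187
p[11] = -3·(-2187) - 3·810 = 4131
p[12] = -3·4131 - 3·(-2187) = -5832

-5832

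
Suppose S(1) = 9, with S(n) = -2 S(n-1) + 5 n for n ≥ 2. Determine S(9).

S(2) = -2·9 + 10 = -8
S(3) = -2·(-8) + 15 = 31
S(4) = -2·31 + 20 = -42
S(5) = -2·(-42) + 25 = 109
S(6) = -2·109 + 30 = -188
S(7) = -2·(-188) + 35 = 411
S(8) = -2·411 + 40 = -782
S(9) = -2·(-782) + 45 = 1609

1609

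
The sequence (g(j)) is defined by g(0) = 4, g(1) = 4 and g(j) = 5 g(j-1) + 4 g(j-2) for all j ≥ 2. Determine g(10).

38588196

g(2) = 5(4) + 4(4) = 36
g(3) = 5(36) + 4(4) = 196
g(4) = 5(196) + 4(36) = 1124
g(5) = 5(1124) + 4(196) = 6404
g(6) = 5(6404) + 4(1124) = 36516
g(7) = 5(36516) + 4(6404) = 208196
g(8) = 5(208196) + 4(36516) = 1187044
g(9) = 5(1187044) + 4(208196) = 6768004
g(10) = 5(6768004) + 4(1187044) = 38588196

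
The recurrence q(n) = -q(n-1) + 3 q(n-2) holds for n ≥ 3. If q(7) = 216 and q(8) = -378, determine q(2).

6

Rearranging, q(n-2) = (q(n) + q(n-1)) / 3.
q(6) = (-378 + 216) / 3 = -162/3 = -54
q(5) = (216 + (-54)) / 3 = 162/3 = 54
q(4) = (-54 + 54) / 3 = 0/3 = 0
q(3) = (54 + 0) / 3 = 54/3 = 18
q(2) = (0 + 18) / 3 = 18/3 = 6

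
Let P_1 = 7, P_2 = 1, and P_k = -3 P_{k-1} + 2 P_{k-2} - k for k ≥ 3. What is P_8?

P_3 = -3·1 + 2·7 - 3 = 8
P_4 = -3·8 + 2·1 - 4 = -26
P_5 = -3·(-26) + 2·8 - 5 = 89
P_6 = -3·89 + 2·(-26) - 6 = -325
P_7 = -3·(-325) + 2·89 - 7 = 1146
P_8 = -3·1146 + 2·(-325) - 8 = -4096

-4096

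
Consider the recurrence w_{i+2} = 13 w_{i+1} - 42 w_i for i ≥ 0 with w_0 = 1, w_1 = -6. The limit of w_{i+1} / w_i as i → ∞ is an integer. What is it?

7

The characteristic equation is r^2 - 13r + 42 = 0, which factors as (r - 7)(r - 6) = 0.
So the roots are 7 and 6. Since |7| > |6| and the coefficient of 7^i is non-zero, the ratio tends to 7.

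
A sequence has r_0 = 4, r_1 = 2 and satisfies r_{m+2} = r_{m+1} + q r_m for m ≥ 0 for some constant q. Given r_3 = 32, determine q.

r_2 = 2 + 4q
r_3 = 2 + 6q
So 2 + 6q = 32, giving q = 5.

5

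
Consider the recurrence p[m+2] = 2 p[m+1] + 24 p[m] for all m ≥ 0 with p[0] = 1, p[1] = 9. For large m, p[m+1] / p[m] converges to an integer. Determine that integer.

The characteristic equation is r^2 - 2r - 24 = 0, which factors as (r - 6)(r + 4) = 0.
So the roots are 6 and -4. Since |6| > |-4| and the coefficient of 6^m is non-zero, the ratio tends to 6.

6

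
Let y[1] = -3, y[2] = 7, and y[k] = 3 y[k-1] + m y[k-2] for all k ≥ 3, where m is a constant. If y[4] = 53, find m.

5

y[3] = 21 - 3m
y[4] = 63 - 2m
So 63 - 2m = 53, giving m = 5.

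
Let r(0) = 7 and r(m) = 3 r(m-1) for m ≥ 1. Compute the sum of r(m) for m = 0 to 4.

r(1) = 3(7) = 21
r(2) = 3(21) = 63
r(3) = 3(63) = 189
r(4) = 3(189) = 567
Sum = 7 + 21 + 63 + 189 + 567 = 847

847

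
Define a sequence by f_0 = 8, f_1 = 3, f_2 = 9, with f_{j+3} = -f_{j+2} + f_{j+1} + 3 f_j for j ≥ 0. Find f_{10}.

261

f_3 = -9 + 3 + 3·8 = 18
f_4 = -18 + 9 + 3·3 = 0
f_5 = -0 + 18 + 3·9 = 45
f_6 = -45 + 0 + 3·18 = 9
f_7 = -9 + 45 + 3·0 = 36
f_8 = -36 + 9 + 3·45 = 108
f_9 = -108 + 36 + 3·9 = -45
f_{10} = -(-45) + 108 + 3·36 = 261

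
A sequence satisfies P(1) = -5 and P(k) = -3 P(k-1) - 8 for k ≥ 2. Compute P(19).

-1162261469

The fixed point is -8/(1 + 3) = -2, so P(k) + 2 = -3(P(k-1) + 2).
Hence P(k) = -3·(-3)^{k-1} - 2.
P(19) = -3·(-3)^{18} - 2 = -3·387420489 - 2 = -1162261469.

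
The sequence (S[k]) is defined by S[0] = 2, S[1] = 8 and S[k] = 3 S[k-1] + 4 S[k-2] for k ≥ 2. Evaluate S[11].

S[2] = 3*8 + 4*2 = 32
S[3] = 3*32 + 4*8 = 128
S[4] = 3*128 + 4*32 = 512
S[5] = 3*512 + 4*128 = 2048
S[6] = 3*2048 + 4*512 = 8192
S[7] = 3*8192 + 4*2048 = 32768
S[8] = 3*32768 + 4*8192 = 131072
S[9] = 3*131072 + 4*32768 = 524288
S[10] = 3*524288 + 4*131072 = 2097152
S[11] = 3*2097152 + 4*524288 = 8388608

8388608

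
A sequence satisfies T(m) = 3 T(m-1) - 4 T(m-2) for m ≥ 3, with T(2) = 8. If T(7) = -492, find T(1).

-3

Let T(1) = v.
T(3) = 24 - 4v
T(4) = 40 - 12v
T(5) = 24 - 20v
T(6) = -88 - 12v
T(7) = -360 + 44v
So -360 + 44v = -492, giving v = -3.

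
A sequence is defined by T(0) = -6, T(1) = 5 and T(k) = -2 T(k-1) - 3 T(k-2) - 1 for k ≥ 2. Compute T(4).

T(2) = -2*5 - 3*(-6) - 1 = 7
T(3) = -2*7 - 3*5 - 1 = -30
T(4) = -2*(-30) - 3*7 - 1 = 38

38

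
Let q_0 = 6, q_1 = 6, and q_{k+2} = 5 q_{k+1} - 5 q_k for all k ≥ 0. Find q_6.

q_2 = 5*6 - 5*6 = 0
q_3 = 5*0 - 5*6 = -30
q_4 = 5*(-30) - 5*0 = -150
q_5 = 5*(-150) - 5*(-30) = -600
q_6 = 5*(-600) - 5*(-150) = -2250

-2250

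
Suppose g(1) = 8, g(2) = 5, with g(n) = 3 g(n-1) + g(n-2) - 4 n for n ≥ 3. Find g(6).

169

g(3) = 3(5) + 8 - 12 = 11
g(4) = 3(11) + 5 - 16 = 22
g(5) = 3(22) + 11 - 20 = 57
g(6) = 3(57) + 22 - 24 = 169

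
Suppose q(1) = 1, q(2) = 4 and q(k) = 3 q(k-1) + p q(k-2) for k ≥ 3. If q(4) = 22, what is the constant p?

-2

q(3) = 12 + p
q(4) = 36 + 7p
So 36 + 7p = 22, giving p = -2.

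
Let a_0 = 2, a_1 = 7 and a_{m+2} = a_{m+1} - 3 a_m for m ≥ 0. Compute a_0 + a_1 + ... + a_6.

110

a_2 = 7 - 3(2) = 1
a_3 = 1 - 3(7) = -20
a_4 = (-20) - 3(1) = -23
a_5 = (-23) - 3(-20) = 37
a_6 = 37 - 3(-23) = 106
Sum = 2 + 7 + 1 + (-20) + (-23) + 37 + 106 = 110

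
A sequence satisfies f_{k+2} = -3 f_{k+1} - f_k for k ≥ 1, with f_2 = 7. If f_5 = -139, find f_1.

Let f_1 = x.
f_3 = -21 - x
f_4 = 56 + 3x
f_5 = -147 - 8x
So -147 - 8x = -139, giving x = -1.

-1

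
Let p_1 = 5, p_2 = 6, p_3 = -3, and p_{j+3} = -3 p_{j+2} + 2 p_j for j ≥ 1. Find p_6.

p_4 = -3*(-3) + 2*5 = 19
p_5 = -3*19 + 2*6 = -45
p_6 = -3*(-45) + 2*(-3) = 129

129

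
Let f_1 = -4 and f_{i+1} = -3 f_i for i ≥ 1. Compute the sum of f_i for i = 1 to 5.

f_2 = -3·(-4) = 12
f_3 = -3·12 = -36
f_4 = -3·(-36) = 108
f_5 = -3·108 = -324
Sum = (-4) + 12 + (-36) + 108 + (-324) = -244

-244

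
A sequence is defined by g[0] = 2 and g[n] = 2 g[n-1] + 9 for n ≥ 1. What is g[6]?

695

g[1] = 2*2 + 9 = 13
g[2] = 2*13 + 9 = 35
g[3] = 2*35 + 9 = 79
g[4] = 2*79 + 9 = 167
g[5] = 2*167 + 9 = 343
g[6] = 2*343 + 9 = 695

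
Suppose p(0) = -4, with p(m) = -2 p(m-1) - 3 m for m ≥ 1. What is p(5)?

p(1) = -2·(-4) - 3 = 5
p(2) = -2·5 - 6 = -16
p(3) = -2·(-16) - 9 = 23
p(4) = -2·23 - 12 = -58
p(5) = -2·(-58) - 15 = 101

101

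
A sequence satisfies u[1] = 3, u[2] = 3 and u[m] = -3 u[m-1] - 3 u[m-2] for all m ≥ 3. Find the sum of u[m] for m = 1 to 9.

384

u[3] = -3·3 - 3·3 = -18
u[4] = -3·(-18) - 3·3 = 45
u[5] = -3·45 - 3·(-18) = -81
u[6] = -3·(-81) - 3·45 = 108
u[7] = -3·108 - 3·(-81) = -81
u[8] = -3·(-81) - 3·108 = -81
u[9] = -3·(-81) - 3·(-81) = 486
Sum = 3 + 3 + (-18) + 45 + (-81) + 108 + (-81) + (-81) + 486 = 384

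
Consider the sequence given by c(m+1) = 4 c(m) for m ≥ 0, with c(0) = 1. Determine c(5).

1024

c(1) = 4*1 = 4
c(2) = 4*4 = 16
c(3) = 4*16 = 64
c(4) = 4*64 = 256
c(5) = 4*256 = 1024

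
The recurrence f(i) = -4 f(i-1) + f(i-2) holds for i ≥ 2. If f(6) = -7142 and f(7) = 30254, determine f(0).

2

Rearranging, f(i-2) = f(i) + 4 f(i-1).
f(5) = 30254 + 4·(-7142) = 1686
f(4) = -7142 + 4·1686 = -398
f(3) = 1686 + 4·(-398) = 94
f(2) = -398 + 4·94 = -22
f(1) = 94 + 4·(-22) = 6
f(0) = -22 + 4·6 = 2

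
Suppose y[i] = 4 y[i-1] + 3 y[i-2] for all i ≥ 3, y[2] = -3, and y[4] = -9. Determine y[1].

Let y[1] = v.
y[3] = -12 + 3v
y[4] = -57 + 12v
So -57 + 12v = -9, giving v = 4.

4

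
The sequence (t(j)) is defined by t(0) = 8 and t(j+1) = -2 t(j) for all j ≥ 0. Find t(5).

t(1) = -2·8 = -16
t(2) = -2·(-16) = 32
t(3) = -2·32 = -64
t(4) = -2·(-64) = 128
t(5) = -2·128 = -256

-256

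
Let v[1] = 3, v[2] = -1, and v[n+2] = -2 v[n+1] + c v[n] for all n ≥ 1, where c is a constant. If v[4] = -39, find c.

5

v[3] = 2 + 3c
v[4] = -4 - 7c
So -4 - 7c = -39, giving c = 5.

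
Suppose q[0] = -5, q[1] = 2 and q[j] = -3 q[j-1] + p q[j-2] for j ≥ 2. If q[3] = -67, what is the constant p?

q[2] = -6 - 5p
q[3] = 18 + 17p
So 18 + 17p = -67, giving p = -5.

-5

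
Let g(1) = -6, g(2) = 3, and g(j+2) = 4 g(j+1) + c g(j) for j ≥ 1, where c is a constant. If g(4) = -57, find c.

5

g(3) = 12 - 6c
g(4) = 48 - 21c
So 48 - 21c = -57, giving c = 5.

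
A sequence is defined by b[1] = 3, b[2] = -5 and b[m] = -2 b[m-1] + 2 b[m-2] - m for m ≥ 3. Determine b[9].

b[3] = -2*(-5) + 2*3 - 3 = 13
b[4] = -2*13 + 2*(-5) - 4 = -40
b[5] = -2*(-40) + 2*13 - 5 = 101
b[6] = -2*101 + 2*(-40) - 6 = -288
b[7] = -2*(-288) + 2*101 - 7 = 771
b[8] = -2*771 + 2*(-288) - 8 = -2126
b[9] = -2*(-2126) + 2*771 - 9 = 5785

5785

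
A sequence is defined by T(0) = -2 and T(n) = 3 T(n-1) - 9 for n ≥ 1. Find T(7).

-14211

T(1) = 3(-2) - 9 = -15
T(2) = 3(-15) - 9 = -54
T(3) = 3(-54) - 9 = -171
T(4) = 3(-171) - 9 = -522
T(5) = 3(-522) - 9 = -1575
T(6) = 3(-1575) - 9 = -4734
T(7) = 3(-4734) - 9 = -14211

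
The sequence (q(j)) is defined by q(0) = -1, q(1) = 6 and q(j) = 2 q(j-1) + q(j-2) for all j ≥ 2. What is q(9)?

q(2) = 2·6 + (-1) = 11
q(3) = 2·11 + 6 = 28
q(4) = 2·28 + 11 = 67
q(5) = 2·67 + 28 = 162
q(6) = 2·162 + 67 = 391
q(7) = 2·391 + 162 = 944
q(8) = 2·944 + 391 = 2279
q(9) = 2·2279 + 944 = 5502

5502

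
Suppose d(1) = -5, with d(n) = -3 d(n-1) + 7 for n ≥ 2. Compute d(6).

1642

d(2) = -3·(-5) + 7 = 22
d(3) = -3·22 + 7 = -59
d(4) = -3·(-59) + 7 = 184
d(5) = -3·184 + 7 = -545
d(6) = -3·(-545) + 7 = 1642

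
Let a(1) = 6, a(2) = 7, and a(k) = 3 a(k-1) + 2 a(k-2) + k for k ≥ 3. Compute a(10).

261485

a(3) = 3*7 + 2*6 + 3 = 36
a(4) = 3*36 + 2*7 + 4 = 126
a(5) = 3*126 + 2*36 + 5 = 455
a(6) = 3*455 + 2*126 + 6 = 1623
a(7) = 3*1623 + 2*455 + 7 = 5786
a(8) = 3*5786 + 2*1623 + 8 = 20612
a(9) = 3*20612 + 2*5786 + 9 = 73417
a(10) = 3*73417 + 2*20612 + 10 = 261485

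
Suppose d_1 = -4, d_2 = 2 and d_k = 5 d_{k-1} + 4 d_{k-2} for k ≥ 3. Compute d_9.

-140614

d_3 = 5*2 + 4*(-4) = -6
d_4 = 5*(-6) + 4*2 = -22
d_5 = 5*(-22) + 4*(-6) = -134
d_6 = 5*(-134) + 4*(-22) = -758
d_7 = 5*(-758) + 4*(-134) = -4326
d_8 = 5*(-4326) + 4*(-758) = -24662
d_9 = 5*(-24662) + 4*(-4326) = -140614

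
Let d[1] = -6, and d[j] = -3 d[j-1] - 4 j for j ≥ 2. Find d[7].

-3106

d[2] = -3*(-6) - 8 = 10
d[3] = -3*10 - 12 = -42
d[4] = -3*(-42) - 16 = 110
d[5] = -3*110 - 20 = -350
d[6] = -3*(-350) - 24 = 1026
d[7] = -3*1026 - 28 = -3106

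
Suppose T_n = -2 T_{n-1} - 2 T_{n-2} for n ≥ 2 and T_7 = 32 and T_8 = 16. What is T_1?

-6

Rearranging, T_{n-2} = (T_n + 2 T_{n-1}) / -2.
T_6 = (16 + 2(32)) / -2 = 80/-2 = -40
T_5 = (32 + 2(-40)) / -2 = -48/-2 = 24
T_4 = (-40 + 2(24)) / -2 = 8/-2 = -4
T_3 = (24 + 2(-4)) / -2 = 16/-2 = -8
T_2 = (-4 + 2(-8)) / -2 = -20/-2 = 10
T_1 = (-8 + 2(10)) / -2 = 12/-2 = -6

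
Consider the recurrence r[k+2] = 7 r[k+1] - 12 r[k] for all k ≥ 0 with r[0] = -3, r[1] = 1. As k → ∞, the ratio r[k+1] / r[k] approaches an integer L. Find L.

The characteristic equation is r^2 - 7r + 12 = 0, which factors as (r - 4)(r - 3) = 0.
So the roots are 4 and 3. Since |4| > |3| and the coefficient of 4^k is non-zero, the ratio tends to 4.

4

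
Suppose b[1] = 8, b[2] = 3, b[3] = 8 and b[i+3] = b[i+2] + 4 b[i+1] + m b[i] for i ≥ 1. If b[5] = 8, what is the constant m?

b[4] = 20 + 8m
b[5] = 52 + 11m
So 52 + 11m = 8, giving m = -4.

-4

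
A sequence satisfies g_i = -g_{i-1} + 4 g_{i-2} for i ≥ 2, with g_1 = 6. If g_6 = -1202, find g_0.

Let g_0 = w.
g_2 = -6 + 4w
g_3 = 30 - 4w
g_4 = -54 + 20w
g_5 = 174 - 36w
g_6 = -390 + 116w
So -390 + 116w = -1202, giving w = -7.

-7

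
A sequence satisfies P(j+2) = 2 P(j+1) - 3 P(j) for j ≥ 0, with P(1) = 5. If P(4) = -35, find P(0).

Let P(0) = y.
P(2) = 10 - 3y
P(3) = 5 - 6y
P(4) = -20 - 3y
So -20 - 3y = -35, giving y = 5.

5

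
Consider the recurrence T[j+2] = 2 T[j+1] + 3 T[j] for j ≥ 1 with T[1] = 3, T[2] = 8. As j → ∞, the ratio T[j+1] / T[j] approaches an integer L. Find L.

The characteristic equation is r^2 - 2r - 3 = 0, which factors as (r - 3)(r + 1) = 0.
So the roots are 3 and -1. Since |3| > |-1| and the coefficient of 3^j is non-zero, the ratio tends to 3.

3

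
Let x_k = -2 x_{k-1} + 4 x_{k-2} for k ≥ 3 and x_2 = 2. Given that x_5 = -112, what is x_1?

-2

Let x_1 = v.
x_3 = -4 + 4v
x_4 = 16 - 8v
x_5 = -48 + 32v
So -48 + 32v = -112, giving v = -2.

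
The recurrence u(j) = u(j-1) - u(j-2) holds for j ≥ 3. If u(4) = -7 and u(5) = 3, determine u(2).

-3

Rearranging, u(j-2) = -(u(j) - u(j-1)).
u(3) = -(3 - (-7)) = -10
u(2) = -(-7 - (-10)) = -3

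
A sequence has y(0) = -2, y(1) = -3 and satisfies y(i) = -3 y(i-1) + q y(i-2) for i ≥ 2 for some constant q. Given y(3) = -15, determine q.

y(2) = 9 - 2q
y(3) = -27 + 3q
So -27 + 3q = -15, giving q = 4.

4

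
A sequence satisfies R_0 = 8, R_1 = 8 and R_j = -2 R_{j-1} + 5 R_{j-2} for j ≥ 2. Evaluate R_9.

R_2 = -2(8) + 5(8) = 24
R_3 = -2(24) + 5(8) = -8
R_4 = -2(-8) + 5(24) = 136
R_5 = -2(136) + 5(-8) = -312
R_6 = -2(-312) + 5(136) = 1304
R_7 = -2(1304) + 5(-312) = -4168
R_8 = -2(-4168) + 5(1304) = 14856
R_9 = -2(14856) + 5(-4168) = -50552

-50552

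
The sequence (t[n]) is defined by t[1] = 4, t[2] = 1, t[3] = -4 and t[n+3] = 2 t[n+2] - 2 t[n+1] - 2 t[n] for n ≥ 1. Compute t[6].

t[4] = 2*(-4) - 2*1 - 2*4 = -18
t[5] = 2*(-18) - 2*(-4) - 2*1 = -30
t[6] = 2*(-30) - 2*(-18) - 2*(-4) = -16

-16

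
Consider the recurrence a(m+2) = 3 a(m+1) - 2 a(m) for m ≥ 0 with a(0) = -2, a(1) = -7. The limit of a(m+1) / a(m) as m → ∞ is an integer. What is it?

2

The characteristic equation is r^2 - 3r + 2 = 0, which factors as (r - 2)(r - 1) = 0.
So the roots are 2 and 1. Since |2| > |1| and the coefficient of 2^m is non-zero, the ratio tends to 2.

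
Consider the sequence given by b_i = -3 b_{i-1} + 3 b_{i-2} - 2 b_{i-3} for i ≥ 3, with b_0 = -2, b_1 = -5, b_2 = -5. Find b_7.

b_3 = -3·(-5) + 3·(-5) - 2·(-2) = 4
b_4 = -3·4 + 3·(-5) - 2·(-5) = -17
b_5 = -3·(-17) + 3·4 - 2·(-5) = 73
b_6 = -3·73 + 3·(-17) - 2·4 = -278
b_7 = -3·(-278) + 3·73 - 2·(-17) = 1087

1087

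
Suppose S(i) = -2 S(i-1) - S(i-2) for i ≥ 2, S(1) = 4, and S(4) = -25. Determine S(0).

Let S(0) = z.
S(2) = -8 - z
S(3) = 12 + 2z
S(4) = -16 - 3z
So -16 - 3z = -25, giving z = 3.

3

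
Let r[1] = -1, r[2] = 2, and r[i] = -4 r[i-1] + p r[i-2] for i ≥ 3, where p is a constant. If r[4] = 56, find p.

4

r[3] = -8 - p
r[4] = 32 + 6p
So 32 + 6p = 56, giving p = 4.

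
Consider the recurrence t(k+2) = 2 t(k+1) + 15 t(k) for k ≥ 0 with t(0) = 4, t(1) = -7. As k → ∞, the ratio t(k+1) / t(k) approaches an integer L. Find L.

The characteristic equation is r^2 - 2r - 15 = 0, which factors as (r - 5)(r + 3) = 0.
So the roots are 5 and -3. Since |5| > |-3| and the coefficient of 5^k is non-zero, the ratio tends to 5.

5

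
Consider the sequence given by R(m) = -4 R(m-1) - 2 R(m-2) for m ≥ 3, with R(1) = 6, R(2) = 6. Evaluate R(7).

-5328

R(3) = -4·6 - 2·6 = -36
R(4) = -4·(-36) - 2·6 = 132
R(5) = -4·132 - 2·(-36) = -456
R(6) = -4·(-456) - 2·132 = 1560
R(7) = -4·1560 - 2·(-456) = -5328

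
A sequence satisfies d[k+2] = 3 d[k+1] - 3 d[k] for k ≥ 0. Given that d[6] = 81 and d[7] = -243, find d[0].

Rearranging, d[k-2] = (d[k] - 3 d[k-1]) / -3.
d[5] = (-243 - 3·81) / -3 = -486/-3 = 162
d[4] = (81 - 3·162) / -3 = -405/-3 = 135
d[3] = (162 - 3·135) / -3 = -243/-3 = 81
d[2] = (135 - 3·81) / -3 = -108/-3 = 36
d[1] = (81 - 3·36) / -3 = -27/-3 = 9
d[0] = (36 - 3·9) / -3 = 9/-3 = -3

-3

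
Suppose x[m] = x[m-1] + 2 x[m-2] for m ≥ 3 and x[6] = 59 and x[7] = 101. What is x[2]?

Rearranging, x[m-2] = (x[m] - x[m-1]) / 2.
x[5] = (101 - 59) / 2 = 42/2 = 21
x[4] = (59 - 21) / 2 = 38/2 = 19
x[3] = (21 - 19) / 2 = 2/2 = 1
x[2] = (19 - 1) / 2 = 18/2 = 9

9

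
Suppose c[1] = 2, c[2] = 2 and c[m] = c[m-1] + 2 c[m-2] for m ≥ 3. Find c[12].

2730

c[3] = 2 + 2(2) = 6
c[4] = 6 + 2(2) = 10
c[5] = 10 + 2(6) = 22
c[6] = 22 + 2(10) = 42
c[7] = 42 + 2(22) = 86
c[8] = 86 + 2(42) = 170
c[9] = 170 + 2(86) = 342
c[10] = 342 + 2(170) = 682
c[11] = 682 + 2(342) = 1366
c[12] = 1366 + 2(682) = 2730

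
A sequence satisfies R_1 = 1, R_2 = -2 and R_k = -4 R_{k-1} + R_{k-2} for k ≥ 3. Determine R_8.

R_3 = -4*(-2) + 1 = 9
R_4 = -4*9 + (-2) = -38
R_5 = -4*(-38) + 9 = 161
R_6 = -4*161 + (-38) = -682
R_7 = -4*(-682) + 161 = 2889
R_8 = -4*2889 + (-682) = -12238

-12238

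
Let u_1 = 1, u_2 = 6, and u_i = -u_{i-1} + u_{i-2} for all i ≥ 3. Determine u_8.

u_3 = -6 + 1 = -5
u_4 = -(-5) + 6 = 11
u_5 = -11 + (-5) = -16
u_6 = -(-16) + 11 = 27
u_7 = -27 + (-16) = -43
u_8 = -(-43) + 27 = 70

70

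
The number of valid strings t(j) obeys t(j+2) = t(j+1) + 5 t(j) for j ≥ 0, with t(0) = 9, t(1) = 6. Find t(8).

18231

t(2) = 6 + 5(9) = 51
t(3) = 51 + 5(6) = 81
t(4) = 81 + 5(51) = 336
t(5) = 336 + 5(81) = 741
t(6) = 741 + 5(336) = 2421
t(7) = 2421 + 5(741) = 6126
t(8) = 6126 + 5(2421) = 18231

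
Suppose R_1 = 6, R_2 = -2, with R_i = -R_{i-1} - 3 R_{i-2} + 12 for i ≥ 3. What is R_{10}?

R_3 = -(-2) - 3*6 + 12 = -4
R_4 = -(-4) - 3*(-2) + 12 = 22
R_5 = -22 - 3*(-4) + 12 = 2
R_6 = -2 - 3*22 + 12 = -56
R_7 = -(-56) - 3*2 + 12 = 62
R_8 = -62 - 3*(-56) + 12 = 118
R_9 = -118 - 3*62 + 12 = -292
R_{10} = -(-292) - 3*118 + 12 = -50

-50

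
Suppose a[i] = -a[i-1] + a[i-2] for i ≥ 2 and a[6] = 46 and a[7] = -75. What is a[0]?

-2

Rearranging, a[i-2] = a[i] + a[i-1].
a[5] = -75 + 46 = -29
a[4] = 46 + (-29) = 17
a[3] = -29 + 17 = -12
a[2] = 17 + (-12) = 5
a[1] = -12 + 5 = -7
a[0] = 5 + (-7) = -2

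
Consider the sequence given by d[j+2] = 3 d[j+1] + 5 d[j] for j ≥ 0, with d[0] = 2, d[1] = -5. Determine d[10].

-814805

d[2] = 3·(-5) + 5·2 = -5
d[3] = 3·(-5) + 5·(-5) = -40
d[4] = 3·(-40) + 5·(-5) = -145
d[5] = 3·(-145) + 5·(-40) = -635
d[6] = 3·(-635) + 5·(-145) = -2630
d[7] = 3·(-2630) + 5·(-635) = -11065
d[8] = 3·(-11065) + 5·(-2630) = -46345
d[9] = 3·(-46345) + 5·(-11065) = -194360
d[10] = 3·(-194360) + 5·(-46345) = -814805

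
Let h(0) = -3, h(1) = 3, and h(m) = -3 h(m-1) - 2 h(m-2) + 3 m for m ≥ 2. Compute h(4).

h(2) = -3*3 - 2*(-3) + 6 = 3
h(3) = -3*3 - 2*3 + 9 = -6
h(4) = -3*(-6) - 2*3 + 12 = 24

24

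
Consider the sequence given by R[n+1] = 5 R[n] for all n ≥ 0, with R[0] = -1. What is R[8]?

R[1] = 5·(-1) = -5
R[2] = 5·(-5) = -25
R[3] = 5·(-25) = -125
R[4] = 5·(-125) = -625
R[5] = 5·(-625) = -3125
R[6] = 5·(-3125) = -15625
R[7] = 5·(-15625) = -78125
R[8] = 5·(-78125) = -390625

-390625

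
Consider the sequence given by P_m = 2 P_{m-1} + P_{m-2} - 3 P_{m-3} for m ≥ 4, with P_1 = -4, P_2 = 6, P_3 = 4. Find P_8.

P_4 = 2*4 + 6 - 3*(-4) = 26
P_5 = 2*26 + 4 - 3*6 = 38
P_6 = 2*38 + 26 - 3*4 = 90
P_7 = 2*90 + 38 - 3*26 = 140
P_8 = 2*140 + 90 - 3*38 = 256

256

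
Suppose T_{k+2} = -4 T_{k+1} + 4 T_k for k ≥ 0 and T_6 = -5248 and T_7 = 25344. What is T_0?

2

Rearranging, T_{k-2} = (T_k + 4 T_{k-1}) / 4.
T_5 = (25344 + 4*(-5248)) / 4 = 4352/4 = 1088
T_4 = (-5248 + 4*1088) / 4 = -896/4 = -224
T_3 = (1088 + 4*(-224)) / 4 = 192/4 = 48
T_2 = (-224 + 4*48) / 4 = -32/4 = -8
T_1 = (48 + 4*(-8)) / 4 = 16/4 = 4
T_0 = (-8 + 4*4) / 4 = 8/4 = 2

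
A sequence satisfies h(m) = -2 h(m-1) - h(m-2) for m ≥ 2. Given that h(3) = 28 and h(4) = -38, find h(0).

2

Rearranging, h(m-2) = -(h(m) + 2 h(m-1)).
h(2) = -(-38 + 2*28) = -18
h(1) = -(28 + 2*(-18)) = 8
h(0) = -(-18 + 2*8) = 2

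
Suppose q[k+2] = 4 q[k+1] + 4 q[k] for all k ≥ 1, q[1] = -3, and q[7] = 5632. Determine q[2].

5

Let q[2] = v.
q[3] = -12 + 4v
q[4] = -48 + 20v
q[5] = -240 + 96v
q[6] = -1152 + 464v
q[7] = -5568 + 2240v
So -5568 + 2240v = 5632, giving v = 5.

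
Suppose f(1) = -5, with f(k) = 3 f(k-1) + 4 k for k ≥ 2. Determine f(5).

-13

f(2) = 3·(-5) + 8 = -7
f(3) = 3·(-7) + 12 = -9
f(4) = 3·(-9) + 16 = -11
f(5) = 3·(-11) + 20 = -13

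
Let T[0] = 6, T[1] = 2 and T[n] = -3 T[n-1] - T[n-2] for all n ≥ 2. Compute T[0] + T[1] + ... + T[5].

T[2] = -3*2 - 6 = -12
T[3] = -3*(-12) - 2 = 34
T[4] = -3*34 - (-12) = -90
T[5] = -3*(-90) - 34 = 236
Sum = 6 + 2 + (-12) + 34 + (-90) + 236 = 176

176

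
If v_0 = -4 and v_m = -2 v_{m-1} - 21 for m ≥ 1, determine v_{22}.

The fixed point is -21/(1 + 2) = -7, so v_m + 7 = -2(v_{m-1} + 7).
Hence v_m = 3·(-2)^m - 7.
v_{22} = 3·(-2)^{22} - 7 = 3·4194304 - 7 = 12582905.

12582905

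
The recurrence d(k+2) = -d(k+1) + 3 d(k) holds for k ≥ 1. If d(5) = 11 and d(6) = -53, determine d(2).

-5

Rearranging, d(k-2) = (d(k) + d(k-1)) / 3.
d(4) = (-53 + 11) / 3 = -42/3 = -14
d(3) = (11 + (-14)) / 3 = -3/3 = -1
d(2) = (-14 + (-1)) / 3 = -15/3 = -5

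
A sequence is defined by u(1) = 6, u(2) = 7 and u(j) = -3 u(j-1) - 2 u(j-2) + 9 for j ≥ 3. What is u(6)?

u(3) = -3*7 - 2*6 + 9 = -24
u(4) = -3*(-24) - 2*7 + 9 = 67
u(5) = -3*67 - 2*(-24) + 9 = -144
u(6) = -3*(-144) - 2*67 + 9 = 307

307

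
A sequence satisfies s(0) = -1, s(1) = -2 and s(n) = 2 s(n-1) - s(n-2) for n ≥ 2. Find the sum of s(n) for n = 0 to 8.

s(2) = 2*(-2) - (-1) = -3
s(3) = 2*(-3) - (-2) = -4
s(4) = 2*(-4) - (-3) = -5
s(5) = 2*(-5) - (-4) = -6
s(6) = 2*(-6) - (-5) = -7
s(7) = 2*(-7) - (-6) = -8
s(8) = 2*(-8) - (-7) = -9
Sum = (-1) + (-2) + (-3) + (-4) + (-5) + (-6) + (-7) + (-8) + (-9) = -45

-45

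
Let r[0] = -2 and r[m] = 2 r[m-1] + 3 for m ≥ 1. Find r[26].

The fixed point is 3/(1 - 2) = -3, so r[m] + 3 = 2(r[m-1] + 3).
Hence r[m] = 1·2^m - 3.
r[26] = 1·2^{26} - 3 = 1·67108864 - 3 = 67108861.

67108861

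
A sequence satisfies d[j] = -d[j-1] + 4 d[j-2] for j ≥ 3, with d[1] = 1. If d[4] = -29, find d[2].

-5

Let d[2] = y.
d[3] = 4 - y
d[4] = -4 + 5y
So -4 + 5y = -29, giving y = -5.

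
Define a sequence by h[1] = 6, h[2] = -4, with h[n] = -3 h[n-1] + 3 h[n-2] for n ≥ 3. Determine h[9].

h[3] = -3*(-4) + 3*6 = 30
h[4] = -3*30 + 3*(-4) = -102
h[5] = -3*(-102) + 3*30 = 396
h[6] = -3*396 + 3*(-102) = -1494
h[7] = -3*(-1494) + 3*396 = 5670
h[8] = -3*5670 + 3*(-1494) = -21492
h[9] = -3*(-21492) + 3*5670 = 81486

81486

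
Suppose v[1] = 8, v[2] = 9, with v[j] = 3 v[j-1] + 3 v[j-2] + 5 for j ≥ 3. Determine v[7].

v[3] = 3(9) + 3(8) + 5 = 56
v[4] = 3(56) + 3(9) + 5 = 200
v[5] = 3(200) + 3(56) + 5 = 773
v[6] = 3(773) + 3(200) + 5 = 2924
v[7] = 3(2924) + 3(773) + 5 = 11096

11096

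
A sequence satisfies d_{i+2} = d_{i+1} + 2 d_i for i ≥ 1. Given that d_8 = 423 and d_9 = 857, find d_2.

3

Rearranging, d_{i-2} = (d_i - d_{i-1}) / 2.
d_7 = (857 - 423) / 2 = 434/2 = 217
d_6 = (423 - 217) / 2 = 206/2 = 103
d_5 = (217 - 103) / 2 = 114/2 = 57
d_4 = (103 - 57) / 2 = 46/2 = 23
d_3 = (57 - 23) / 2 = 34/2 = 17
d_2 = (23 - 17) / 2 = 6/2 = 3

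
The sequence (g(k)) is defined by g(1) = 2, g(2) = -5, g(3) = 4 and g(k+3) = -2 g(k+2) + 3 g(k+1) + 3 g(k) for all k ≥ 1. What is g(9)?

1825

g(4) = -2*4 + 3*(-5) + 3*2 = -17
g(5) = -2*(-17) + 3*4 + 3*(-5) = 31
g(6) = -2*31 + 3*(-17) + 3*4 = -101
g(7) = -2*(-101) + 3*31 + 3*(-17) = 244
g(8) = -2*244 + 3*(-101) + 3*31 = -698
g(9) = -2*(-698) + 3*244 + 3*(-101) = 1825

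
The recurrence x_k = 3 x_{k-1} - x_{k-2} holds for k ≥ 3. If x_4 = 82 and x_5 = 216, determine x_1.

Rearranging, x_{k-2} = -(x_k - 3 x_{k-1}).
x_3 = -(216 - 3*82) = 30
x_2 = -(82 - 3*30) = 8
x_1 = -(30 - 3*8) = -6

-6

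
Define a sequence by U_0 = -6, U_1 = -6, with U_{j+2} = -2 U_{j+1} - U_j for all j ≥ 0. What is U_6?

U_2 = -2(-6) - (-6) = 18
U_3 = -2(18) - (-6) = -30
U_4 = -2(-30) - 18 = 42
U_5 = -2(42) - (-30) = -54
U_6 = -2(-54) - 42 = 66

66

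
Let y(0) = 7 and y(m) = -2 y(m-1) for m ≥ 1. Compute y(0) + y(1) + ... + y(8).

y(1) = -2·7 = -14
y(2) = -2·(-14) = 28
y(3) = -2·28 = -56
y(4) = -2·(-56) = 112
y(5) = -2·112 = -224
y(6) = -2·(-224) = 448
y(7) = -2·448 = -896
y(8) = -2·(-896) = 1792
Sum = 7 + (-14) + 28 + (-56) + 112 + (-224) + 448 + (-896) + 1792 = 1197

1197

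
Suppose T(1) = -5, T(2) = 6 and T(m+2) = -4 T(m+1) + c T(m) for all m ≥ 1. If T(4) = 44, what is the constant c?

-2

T(3) = -24 - 5c
T(4) = 96 + 26c
So 96 + 26c = 44, giving c = -2.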